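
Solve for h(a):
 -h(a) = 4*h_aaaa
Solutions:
 h(a) = (C1*sin(a/2) + C2*cos(a/2))*exp(-a/2) + (C3*sin(a/2) + C4*cos(a/2))*exp(a/2)


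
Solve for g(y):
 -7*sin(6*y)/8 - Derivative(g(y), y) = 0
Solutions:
 g(y) = C1 + 7*cos(6*y)/48


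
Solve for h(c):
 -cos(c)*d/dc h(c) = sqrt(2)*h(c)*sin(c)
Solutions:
 h(c) = C1*cos(c)^(sqrt(2))


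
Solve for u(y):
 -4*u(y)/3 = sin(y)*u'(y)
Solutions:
 u(y) = C1*(cos(y) + 1)^(2/3)/(cos(y) - 1)^(2/3)


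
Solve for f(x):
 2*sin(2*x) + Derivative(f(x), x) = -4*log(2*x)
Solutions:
 f(x) = C1 - 4*x*log(x) - 4*x*log(2) + 4*x + cos(2*x)


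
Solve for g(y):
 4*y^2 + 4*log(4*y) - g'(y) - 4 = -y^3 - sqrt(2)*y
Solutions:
 g(y) = C1 + y^4/4 + 4*y^3/3 + sqrt(2)*y^2/2 + 4*y*log(y) - 8*y + y*log(256)


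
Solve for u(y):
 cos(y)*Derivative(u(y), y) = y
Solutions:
 u(y) = C1 + Integral(y/cos(y), y)


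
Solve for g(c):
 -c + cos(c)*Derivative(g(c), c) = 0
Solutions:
 g(c) = C1 + Integral(c/cos(c), c)


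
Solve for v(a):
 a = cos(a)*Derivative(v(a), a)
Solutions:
 v(a) = C1 + Integral(a/cos(a), a)


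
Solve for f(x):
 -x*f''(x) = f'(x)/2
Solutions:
 f(x) = C1 + C2*sqrt(x)


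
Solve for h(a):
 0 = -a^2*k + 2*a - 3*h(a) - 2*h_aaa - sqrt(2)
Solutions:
 h(a) = C3*exp(-2^(2/3)*3^(1/3)*a/2) - a^2*k/3 + 2*a/3 + (C1*sin(2^(2/3)*3^(5/6)*a/4) + C2*cos(2^(2/3)*3^(5/6)*a/4))*exp(2^(2/3)*3^(1/3)*a/4) - sqrt(2)/3


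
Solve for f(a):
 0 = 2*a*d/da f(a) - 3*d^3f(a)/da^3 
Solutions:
 f(a) = C1 + Integral(C2*airyai(2^(1/3)*3^(2/3)*a/3) + C3*airybi(2^(1/3)*3^(2/3)*a/3), a)


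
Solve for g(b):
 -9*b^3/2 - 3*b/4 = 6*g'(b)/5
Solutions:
 g(b) = C1 - 15*b^4/16 - 5*b^2/16


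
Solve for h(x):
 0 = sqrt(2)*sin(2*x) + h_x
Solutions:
 h(x) = C1 + sqrt(2)*cos(2*x)/2


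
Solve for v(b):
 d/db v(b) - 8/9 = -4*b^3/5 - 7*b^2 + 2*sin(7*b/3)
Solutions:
 v(b) = C1 - b^4/5 - 7*b^3/3 + 8*b/9 - 6*cos(7*b/3)/7


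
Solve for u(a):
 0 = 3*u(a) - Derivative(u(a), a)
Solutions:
 u(a) = C1*exp(3*a)


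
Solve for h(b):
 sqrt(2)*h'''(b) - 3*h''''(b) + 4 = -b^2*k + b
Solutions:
 h(b) = C1 + C2*b + C3*b^2 + C4*exp(sqrt(2)*b/3) - sqrt(2)*b^5*k/120 + b^4*(-6*k + sqrt(2))/48 + b^3*(-9*sqrt(2)*k - 4*sqrt(2) + 3)/12


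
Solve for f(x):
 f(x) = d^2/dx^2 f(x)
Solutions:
 f(x) = C1*exp(-x) + C2*exp(x)


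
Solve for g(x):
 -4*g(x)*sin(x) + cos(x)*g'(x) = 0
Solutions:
 g(x) = C1/cos(x)^4


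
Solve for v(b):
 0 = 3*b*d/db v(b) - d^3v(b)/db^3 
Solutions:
 v(b) = C1 + Integral(C2*airyai(3^(1/3)*b) + C3*airybi(3^(1/3)*b), b)


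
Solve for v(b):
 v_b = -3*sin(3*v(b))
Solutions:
 v(b) = -acos((-C1 - exp(18*b))/(C1 - exp(18*b)))/3 + 2*pi/3
 v(b) = acos((-C1 - exp(18*b))/(C1 - exp(18*b)))/3


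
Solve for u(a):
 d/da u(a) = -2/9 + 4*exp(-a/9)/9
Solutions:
 u(a) = C1 - 2*a/9 - 4*exp(-a/9)


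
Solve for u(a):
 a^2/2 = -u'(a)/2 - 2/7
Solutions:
 u(a) = C1 - a^3/3 - 4*a/7


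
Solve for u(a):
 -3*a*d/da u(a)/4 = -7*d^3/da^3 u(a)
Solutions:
 u(a) = C1 + Integral(C2*airyai(294^(1/3)*a/14) + C3*airybi(294^(1/3)*a/14), a)


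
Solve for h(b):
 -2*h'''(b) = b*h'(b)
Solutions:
 h(b) = C1 + Integral(C2*airyai(-2^(2/3)*b/2) + C3*airybi(-2^(2/3)*b/2), b)


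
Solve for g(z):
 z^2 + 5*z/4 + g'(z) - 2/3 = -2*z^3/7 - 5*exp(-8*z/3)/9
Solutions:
 g(z) = C1 - z^4/14 - z^3/3 - 5*z^2/8 + 2*z/3 + 5*exp(-8*z/3)/24


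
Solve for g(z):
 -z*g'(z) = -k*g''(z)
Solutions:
 g(z) = C1 + C2*erf(sqrt(2)*z*sqrt(-1/k)/2)/sqrt(-1/k)


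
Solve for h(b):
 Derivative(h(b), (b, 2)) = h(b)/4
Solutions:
 h(b) = C1*exp(-b/2) + C2*exp(b/2)


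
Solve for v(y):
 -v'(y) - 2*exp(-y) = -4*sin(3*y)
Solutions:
 v(y) = C1 - 4*cos(3*y)/3 + 2*exp(-y)


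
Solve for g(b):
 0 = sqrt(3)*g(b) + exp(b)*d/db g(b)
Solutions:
 g(b) = C1*exp(sqrt(3)*exp(-b))


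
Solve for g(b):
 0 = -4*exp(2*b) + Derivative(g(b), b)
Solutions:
 g(b) = C1 + 2*exp(2*b)


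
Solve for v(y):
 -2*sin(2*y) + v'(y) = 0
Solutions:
 v(y) = C1 - cos(2*y)


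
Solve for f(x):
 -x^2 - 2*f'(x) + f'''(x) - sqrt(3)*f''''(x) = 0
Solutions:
 f(x) = C1 + C2*exp(x*((sqrt(237) + 80*sqrt(3)/9)^(-1/3) + 2*sqrt(3) + 3*(sqrt(237) + 80*sqrt(3)/9)^(1/3))/18)*sin(sqrt(3)*x*(-3*(sqrt(237) + 80*sqrt(3)/9)^(1/3) + (sqrt(237) + 80*sqrt(3)/9)^(-1/3))/18) + C3*exp(x*((sqrt(237) + 80*sqrt(3)/9)^(-1/3) + 2*sqrt(3) + 3*(sqrt(237) + 80*sqrt(3)/9)^(1/3))/18)*cos(sqrt(3)*x*(-3*(sqrt(237) + 80*sqrt(3)/9)^(1/3) + (sqrt(237) + 80*sqrt(3)/9)^(-1/3))/18) + C4*exp(x*(-3*(sqrt(237) + 80*sqrt(3)/9)^(1/3) - 1/(sqrt(237) + 80*sqrt(3)/9)^(1/3) + sqrt(3))/9) - x^3/6 - x/2


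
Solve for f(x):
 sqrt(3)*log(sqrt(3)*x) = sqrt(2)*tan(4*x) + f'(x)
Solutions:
 f(x) = C1 + sqrt(3)*x*(log(x) - 1) + sqrt(3)*x*log(3)/2 + sqrt(2)*log(cos(4*x))/4


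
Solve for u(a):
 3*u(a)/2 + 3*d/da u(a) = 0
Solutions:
 u(a) = C1*exp(-a/2)


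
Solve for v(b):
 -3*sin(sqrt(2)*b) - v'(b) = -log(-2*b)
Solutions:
 v(b) = C1 + b*log(-b) - b + b*log(2) + 3*sqrt(2)*cos(sqrt(2)*b)/2


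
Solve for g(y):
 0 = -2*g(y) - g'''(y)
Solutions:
 g(y) = C3*exp(-2^(1/3)*y) + (C1*sin(2^(1/3)*sqrt(3)*y/2) + C2*cos(2^(1/3)*sqrt(3)*y/2))*exp(2^(1/3)*y/2)


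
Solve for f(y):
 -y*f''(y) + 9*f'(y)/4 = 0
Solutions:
 f(y) = C1 + C2*y^(13/4)


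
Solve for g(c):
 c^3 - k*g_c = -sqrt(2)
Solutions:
 g(c) = C1 + c^4/(4*k) + sqrt(2)*c/k


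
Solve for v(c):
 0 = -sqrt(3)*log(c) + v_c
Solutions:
 v(c) = C1 + sqrt(3)*c*log(c) - sqrt(3)*c


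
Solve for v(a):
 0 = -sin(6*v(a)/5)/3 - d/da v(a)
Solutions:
 a/3 + 5*log(cos(6*v(a)/5) - 1)/12 - 5*log(cos(6*v(a)/5) + 1)/12 = C1


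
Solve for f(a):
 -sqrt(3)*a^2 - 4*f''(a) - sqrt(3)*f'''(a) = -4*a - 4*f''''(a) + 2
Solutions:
 f(a) = C1 + C2*a + C3*exp(a*(sqrt(3) + sqrt(67))/8) + C4*exp(a*(-sqrt(67) + sqrt(3))/8) - sqrt(3)*a^4/48 + 11*a^3/48 + a^2*(-27*sqrt(3) - 16)/64


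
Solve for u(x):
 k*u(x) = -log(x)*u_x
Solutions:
 u(x) = C1*exp(-k*li(x))


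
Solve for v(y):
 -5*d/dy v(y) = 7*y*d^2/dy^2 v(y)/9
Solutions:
 v(y) = C1 + C2/y^(38/7)


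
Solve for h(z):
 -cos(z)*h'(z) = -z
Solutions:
 h(z) = C1 + Integral(z/cos(z), z)


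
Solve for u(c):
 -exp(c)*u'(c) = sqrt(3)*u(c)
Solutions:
 u(c) = C1*exp(sqrt(3)*exp(-c))


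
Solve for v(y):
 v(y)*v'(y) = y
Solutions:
 v(y) = -sqrt(C1 + y^2)
 v(y) = sqrt(C1 + y^2)


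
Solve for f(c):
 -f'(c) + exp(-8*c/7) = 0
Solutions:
 f(c) = C1 - 7*exp(-8*c/7)/8


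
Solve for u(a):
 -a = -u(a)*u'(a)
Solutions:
 u(a) = -sqrt(C1 + a^2)
 u(a) = sqrt(C1 + a^2)


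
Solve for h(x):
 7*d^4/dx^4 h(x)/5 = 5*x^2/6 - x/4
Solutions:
 h(x) = C1 + C2*x + C3*x^2 + C4*x^3 + 5*x^6/3024 - x^5/672


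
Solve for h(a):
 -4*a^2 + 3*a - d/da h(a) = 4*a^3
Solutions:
 h(a) = C1 - a^4 - 4*a^3/3 + 3*a^2/2


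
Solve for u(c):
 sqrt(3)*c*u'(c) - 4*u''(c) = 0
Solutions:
 u(c) = C1 + C2*erfi(sqrt(2)*3^(1/4)*c/4)


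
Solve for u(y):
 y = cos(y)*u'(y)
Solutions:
 u(y) = C1 + Integral(y/cos(y), y)


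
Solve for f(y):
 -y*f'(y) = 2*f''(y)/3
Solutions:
 f(y) = C1 + C2*erf(sqrt(3)*y/2)


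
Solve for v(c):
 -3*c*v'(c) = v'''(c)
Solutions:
 v(c) = C1 + Integral(C2*airyai(-3^(1/3)*c) + C3*airybi(-3^(1/3)*c), c)


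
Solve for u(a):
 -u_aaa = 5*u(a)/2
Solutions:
 u(a) = C3*exp(-2^(2/3)*5^(1/3)*a/2) + (C1*sin(2^(2/3)*sqrt(3)*5^(1/3)*a/4) + C2*cos(2^(2/3)*sqrt(3)*5^(1/3)*a/4))*exp(2^(2/3)*5^(1/3)*a/4)


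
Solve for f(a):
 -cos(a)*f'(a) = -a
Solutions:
 f(a) = C1 + Integral(a/cos(a), a)


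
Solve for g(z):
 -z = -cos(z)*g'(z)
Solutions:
 g(z) = C1 + Integral(z/cos(z), z)


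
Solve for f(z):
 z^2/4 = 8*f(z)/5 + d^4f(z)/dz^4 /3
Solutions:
 f(z) = 5*z^2/32 + (C1*sin(5^(3/4)*6^(1/4)*z/5) + C2*cos(5^(3/4)*6^(1/4)*z/5))*exp(-5^(3/4)*6^(1/4)*z/5) + (C3*sin(5^(3/4)*6^(1/4)*z/5) + C4*cos(5^(3/4)*6^(1/4)*z/5))*exp(5^(3/4)*6^(1/4)*z/5)


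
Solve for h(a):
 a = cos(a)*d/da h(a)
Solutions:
 h(a) = C1 + Integral(a/cos(a), a)


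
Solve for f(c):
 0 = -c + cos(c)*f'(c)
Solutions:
 f(c) = C1 + Integral(c/cos(c), c)


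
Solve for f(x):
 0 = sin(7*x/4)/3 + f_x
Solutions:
 f(x) = C1 + 4*cos(7*x/4)/21


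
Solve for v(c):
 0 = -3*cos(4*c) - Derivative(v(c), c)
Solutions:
 v(c) = C1 - 3*sin(4*c)/4


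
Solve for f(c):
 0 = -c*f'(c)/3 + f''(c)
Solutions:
 f(c) = C1 + C2*erfi(sqrt(6)*c/6)


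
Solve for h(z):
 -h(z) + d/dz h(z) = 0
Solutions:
 h(z) = C1*exp(z)


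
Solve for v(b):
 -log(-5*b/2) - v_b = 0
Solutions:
 v(b) = C1 - b*log(-b) + b*(-log(5) + log(2) + 1)


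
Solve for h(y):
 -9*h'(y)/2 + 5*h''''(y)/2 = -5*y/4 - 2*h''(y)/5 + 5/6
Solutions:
 h(y) = C1 + C2*exp(-y*(-8*18^(1/3)/(2025 + sqrt(4101393))^(1/3) + 12^(1/3)*(2025 + sqrt(4101393))^(1/3))/60)*sin(2^(1/3)*3^(1/6)*y*(24/(2025 + sqrt(4101393))^(1/3) + 2^(1/3)*3^(2/3)*(2025 + sqrt(4101393))^(1/3))/60) + C3*exp(-y*(-8*18^(1/3)/(2025 + sqrt(4101393))^(1/3) + 12^(1/3)*(2025 + sqrt(4101393))^(1/3))/60)*cos(2^(1/3)*3^(1/6)*y*(24/(2025 + sqrt(4101393))^(1/3) + 2^(1/3)*3^(2/3)*(2025 + sqrt(4101393))^(1/3))/60) + C4*exp(y*(-8*18^(1/3)/(2025 + sqrt(4101393))^(1/3) + 12^(1/3)*(2025 + sqrt(4101393))^(1/3))/30) + 5*y^2/36 - 13*y/81


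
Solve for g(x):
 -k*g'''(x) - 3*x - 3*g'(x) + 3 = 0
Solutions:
 g(x) = C1 + C2*exp(-sqrt(3)*x*sqrt(-1/k)) + C3*exp(sqrt(3)*x*sqrt(-1/k)) - x^2/2 + x


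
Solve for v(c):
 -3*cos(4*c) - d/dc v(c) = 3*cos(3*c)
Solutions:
 v(c) = C1 - sin(3*c) - 3*sin(4*c)/4


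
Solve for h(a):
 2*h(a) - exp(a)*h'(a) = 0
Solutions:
 h(a) = C1*exp(-2*exp(-a))


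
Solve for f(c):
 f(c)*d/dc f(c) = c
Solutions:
 f(c) = -sqrt(C1 + c^2)
 f(c) = sqrt(C1 + c^2)


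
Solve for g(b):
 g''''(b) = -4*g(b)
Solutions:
 g(b) = (C1*sin(b) + C2*cos(b))*exp(-b) + (C3*sin(b) + C4*cos(b))*exp(b)


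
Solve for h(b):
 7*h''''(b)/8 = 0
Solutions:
 h(b) = C1 + C2*b + C3*b^2 + C4*b^3


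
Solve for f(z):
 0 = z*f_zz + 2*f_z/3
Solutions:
 f(z) = C1 + C2*z^(1/3)


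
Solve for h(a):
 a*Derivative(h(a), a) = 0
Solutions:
 h(a) = C1


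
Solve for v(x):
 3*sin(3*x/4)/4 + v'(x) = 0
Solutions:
 v(x) = C1 + cos(3*x/4)


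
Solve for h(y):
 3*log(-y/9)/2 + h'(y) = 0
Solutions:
 h(y) = C1 - 3*y*log(-y)/2 + y*(3/2 + 3*log(3))


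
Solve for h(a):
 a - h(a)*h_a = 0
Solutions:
 h(a) = -sqrt(C1 + a^2)
 h(a) = sqrt(C1 + a^2)


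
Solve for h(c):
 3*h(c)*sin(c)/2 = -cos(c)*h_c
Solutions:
 h(c) = C1*cos(c)^(3/2)


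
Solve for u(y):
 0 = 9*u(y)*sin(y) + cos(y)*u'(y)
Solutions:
 u(y) = C1*cos(y)^9


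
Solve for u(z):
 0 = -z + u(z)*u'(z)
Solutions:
 u(z) = -sqrt(C1 + z^2)
 u(z) = sqrt(C1 + z^2)


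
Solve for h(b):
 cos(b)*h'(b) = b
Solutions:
 h(b) = C1 + Integral(b/cos(b), b)


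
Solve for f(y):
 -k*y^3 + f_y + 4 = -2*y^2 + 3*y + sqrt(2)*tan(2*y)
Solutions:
 f(y) = C1 + k*y^4/4 - 2*y^3/3 + 3*y^2/2 - 4*y - sqrt(2)*log(cos(2*y))/2


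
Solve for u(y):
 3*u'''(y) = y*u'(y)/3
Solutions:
 u(y) = C1 + Integral(C2*airyai(3^(1/3)*y/3) + C3*airybi(3^(1/3)*y/3), y)


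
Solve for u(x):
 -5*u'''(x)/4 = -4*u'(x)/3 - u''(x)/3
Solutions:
 u(x) = C1 + C2*exp(2*x*(1 - sqrt(61))/15) + C3*exp(2*x*(1 + sqrt(61))/15)


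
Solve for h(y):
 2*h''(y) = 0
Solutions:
 h(y) = C1 + C2*y


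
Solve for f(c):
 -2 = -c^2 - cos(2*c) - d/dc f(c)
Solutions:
 f(c) = C1 - c^3/3 + 2*c - sin(2*c)/2


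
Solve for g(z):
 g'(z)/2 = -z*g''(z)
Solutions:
 g(z) = C1 + C2*sqrt(z)


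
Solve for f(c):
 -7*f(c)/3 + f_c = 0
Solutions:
 f(c) = C1*exp(7*c/3)


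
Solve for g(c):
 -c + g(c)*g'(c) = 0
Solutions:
 g(c) = -sqrt(C1 + c^2)
 g(c) = sqrt(C1 + c^2)


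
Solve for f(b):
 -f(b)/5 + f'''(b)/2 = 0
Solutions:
 f(b) = C3*exp(2^(1/3)*5^(2/3)*b/5) + (C1*sin(2^(1/3)*sqrt(3)*5^(2/3)*b/10) + C2*cos(2^(1/3)*sqrt(3)*5^(2/3)*b/10))*exp(-2^(1/3)*5^(2/3)*b/10)


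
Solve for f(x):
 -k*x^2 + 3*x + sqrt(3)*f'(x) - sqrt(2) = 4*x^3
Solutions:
 f(x) = C1 + sqrt(3)*k*x^3/9 + sqrt(3)*x^4/3 - sqrt(3)*x^2/2 + sqrt(6)*x/3


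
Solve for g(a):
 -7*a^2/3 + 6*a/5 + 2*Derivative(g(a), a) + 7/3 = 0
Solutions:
 g(a) = C1 + 7*a^3/18 - 3*a^2/10 - 7*a/6


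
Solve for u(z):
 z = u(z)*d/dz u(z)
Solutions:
 u(z) = -sqrt(C1 + z^2)
 u(z) = sqrt(C1 + z^2)


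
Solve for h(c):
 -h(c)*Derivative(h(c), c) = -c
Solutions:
 h(c) = -sqrt(C1 + c^2)
 h(c) = sqrt(C1 + c^2)


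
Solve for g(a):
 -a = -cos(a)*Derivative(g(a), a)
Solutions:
 g(a) = C1 + Integral(a/cos(a), a)


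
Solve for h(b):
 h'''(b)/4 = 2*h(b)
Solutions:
 h(b) = C3*exp(2*b) + (C1*sin(sqrt(3)*b) + C2*cos(sqrt(3)*b))*exp(-b)


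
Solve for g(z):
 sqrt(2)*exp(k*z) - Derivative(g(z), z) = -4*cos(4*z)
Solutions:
 g(z) = C1 + sin(4*z) + sqrt(2)*exp(k*z)/k


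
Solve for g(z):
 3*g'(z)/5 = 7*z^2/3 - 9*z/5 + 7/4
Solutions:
 g(z) = C1 + 35*z^3/27 - 3*z^2/2 + 35*z/12


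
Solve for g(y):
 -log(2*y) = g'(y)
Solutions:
 g(y) = C1 - y*log(y) - y*log(2) + y


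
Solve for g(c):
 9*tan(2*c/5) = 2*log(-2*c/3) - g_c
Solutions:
 g(c) = C1 + 2*c*log(-c) - 2*c*log(3) - 2*c + 2*c*log(2) + 45*log(cos(2*c/5))/2


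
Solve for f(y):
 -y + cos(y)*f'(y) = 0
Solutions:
 f(y) = C1 + Integral(y/cos(y), y)


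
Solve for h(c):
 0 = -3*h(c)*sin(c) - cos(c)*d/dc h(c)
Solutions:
 h(c) = C1*cos(c)^3


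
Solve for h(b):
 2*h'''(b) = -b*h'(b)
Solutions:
 h(b) = C1 + Integral(C2*airyai(-2^(2/3)*b/2) + C3*airybi(-2^(2/3)*b/2), b)


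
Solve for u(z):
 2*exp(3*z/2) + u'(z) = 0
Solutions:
 u(z) = C1 - 4*exp(3*z/2)/3


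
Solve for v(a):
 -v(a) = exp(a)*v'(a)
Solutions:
 v(a) = C1*exp(exp(-a))


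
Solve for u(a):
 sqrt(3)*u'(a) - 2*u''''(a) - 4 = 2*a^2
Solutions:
 u(a) = C1 + C4*exp(2^(2/3)*3^(1/6)*a/2) + 2*sqrt(3)*a^3/9 + 4*sqrt(3)*a/3 + (C2*sin(6^(2/3)*a/4) + C3*cos(6^(2/3)*a/4))*exp(-2^(2/3)*3^(1/6)*a/4)


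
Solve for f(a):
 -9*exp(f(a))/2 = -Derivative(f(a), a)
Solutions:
 f(a) = log(-1/(C1 + 9*a)) + log(2)


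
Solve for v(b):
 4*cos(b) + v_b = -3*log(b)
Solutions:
 v(b) = C1 - 3*b*log(b) + 3*b - 4*sin(b)


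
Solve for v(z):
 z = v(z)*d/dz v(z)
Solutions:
 v(z) = -sqrt(C1 + z^2)
 v(z) = sqrt(C1 + z^2)


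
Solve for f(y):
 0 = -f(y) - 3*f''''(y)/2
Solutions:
 f(y) = (C1*sin(6^(3/4)*y/6) + C2*cos(6^(3/4)*y/6))*exp(-6^(3/4)*y/6) + (C3*sin(6^(3/4)*y/6) + C4*cos(6^(3/4)*y/6))*exp(6^(3/4)*y/6)


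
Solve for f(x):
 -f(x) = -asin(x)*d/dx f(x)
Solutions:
 f(x) = C1*exp(Integral(1/asin(x), x))


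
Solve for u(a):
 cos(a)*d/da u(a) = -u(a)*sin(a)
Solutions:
 u(a) = C1*cos(a)


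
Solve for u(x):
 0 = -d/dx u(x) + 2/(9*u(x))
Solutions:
 u(x) = -sqrt(C1 + 4*x)/3
 u(x) = sqrt(C1 + 4*x)/3


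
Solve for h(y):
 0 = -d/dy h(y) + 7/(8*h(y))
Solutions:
 h(y) = -sqrt(C1 + 7*y)/2
 h(y) = sqrt(C1 + 7*y)/2


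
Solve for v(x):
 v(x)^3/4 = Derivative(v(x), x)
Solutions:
 v(x) = -sqrt(2)*sqrt(-1/(C1 + x))
 v(x) = sqrt(2)*sqrt(-1/(C1 + x))


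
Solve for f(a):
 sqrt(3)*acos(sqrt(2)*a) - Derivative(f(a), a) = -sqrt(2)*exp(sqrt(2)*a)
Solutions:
 f(a) = C1 + sqrt(3)*(a*acos(sqrt(2)*a) - sqrt(2)*sqrt(1 - 2*a^2)/2) + exp(sqrt(2)*a)


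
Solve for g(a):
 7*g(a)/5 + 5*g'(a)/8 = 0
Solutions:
 g(a) = C1*exp(-56*a/25)


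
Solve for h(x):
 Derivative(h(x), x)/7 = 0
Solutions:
 h(x) = C1


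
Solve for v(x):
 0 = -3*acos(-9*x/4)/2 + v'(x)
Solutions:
 v(x) = C1 + 3*x*acos(-9*x/4)/2 + sqrt(16 - 81*x^2)/6


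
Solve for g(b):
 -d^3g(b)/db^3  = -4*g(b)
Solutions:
 g(b) = C3*exp(2^(2/3)*b) + (C1*sin(2^(2/3)*sqrt(3)*b/2) + C2*cos(2^(2/3)*sqrt(3)*b/2))*exp(-2^(2/3)*b/2)


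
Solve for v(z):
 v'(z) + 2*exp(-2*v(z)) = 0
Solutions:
 v(z) = log(-sqrt(C1 - 4*z))
 v(z) = log(C1 - 4*z)/2


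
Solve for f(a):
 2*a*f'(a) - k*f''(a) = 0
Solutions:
 f(a) = C1 + C2*erf(a*sqrt(-1/k))/sqrt(-1/k)


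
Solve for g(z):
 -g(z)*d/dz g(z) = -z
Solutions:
 g(z) = -sqrt(C1 + z^2)
 g(z) = sqrt(C1 + z^2)


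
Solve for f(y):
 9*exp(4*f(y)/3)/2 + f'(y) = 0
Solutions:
 f(y) = 3*log(-(1/(C1 + 18*y))^(1/4)) + 3*log(3)/4
 f(y) = 3*log(1/(C1 + 18*y))/4 + 3*log(3)/4
 f(y) = 3*log(-I*(1/(C1 + 18*y))^(1/4)) + 3*log(3)/4
 f(y) = 3*log(I*(1/(C1 + 18*y))^(1/4)) + 3*log(3)/4


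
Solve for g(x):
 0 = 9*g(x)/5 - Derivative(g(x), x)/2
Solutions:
 g(x) = C1*exp(18*x/5)


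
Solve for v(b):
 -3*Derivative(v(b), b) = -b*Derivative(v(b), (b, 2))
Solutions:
 v(b) = C1 + C2*b^4


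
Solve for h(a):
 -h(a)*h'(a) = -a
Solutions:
 h(a) = -sqrt(C1 + a^2)
 h(a) = sqrt(C1 + a^2)


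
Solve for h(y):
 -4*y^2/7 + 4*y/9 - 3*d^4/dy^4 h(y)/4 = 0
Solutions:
 h(y) = C1 + C2*y + C3*y^2 + C4*y^3 - 2*y^6/945 + 2*y^5/405


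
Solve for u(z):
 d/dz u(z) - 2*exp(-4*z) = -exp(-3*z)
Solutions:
 u(z) = C1 + exp(-3*z)/3 - exp(-4*z)/2


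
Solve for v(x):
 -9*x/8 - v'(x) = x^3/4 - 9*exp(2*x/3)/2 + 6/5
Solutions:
 v(x) = C1 - x^4/16 - 9*x^2/16 - 6*x/5 + 27*exp(2*x/3)/4


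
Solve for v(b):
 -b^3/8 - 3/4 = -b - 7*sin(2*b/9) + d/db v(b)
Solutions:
 v(b) = C1 - b^4/32 + b^2/2 - 3*b/4 - 63*cos(2*b/9)/2


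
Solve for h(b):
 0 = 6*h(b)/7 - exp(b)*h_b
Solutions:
 h(b) = C1*exp(-6*exp(-b)/7)


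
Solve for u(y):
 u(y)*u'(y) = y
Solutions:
 u(y) = -sqrt(C1 + y^2)
 u(y) = sqrt(C1 + y^2)


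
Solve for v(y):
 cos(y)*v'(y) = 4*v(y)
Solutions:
 v(y) = C1*(sin(y)^2 + 2*sin(y) + 1)/(sin(y)^2 - 2*sin(y) + 1)


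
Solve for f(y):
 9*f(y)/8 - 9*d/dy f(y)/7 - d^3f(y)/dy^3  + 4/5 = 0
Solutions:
 f(y) = C1*exp(-y*(-8*3^(2/3)*98^(1/3)/(147 + sqrt(26985))^(1/3) + 84^(1/3)*(147 + sqrt(26985))^(1/3))/56)*sin(3^(1/6)*y*(24*98^(1/3)/(147 + sqrt(26985))^(1/3) + 28^(1/3)*3^(2/3)*(147 + sqrt(26985))^(1/3))/56) + C2*exp(-y*(-8*3^(2/3)*98^(1/3)/(147 + sqrt(26985))^(1/3) + 84^(1/3)*(147 + sqrt(26985))^(1/3))/56)*cos(3^(1/6)*y*(24*98^(1/3)/(147 + sqrt(26985))^(1/3) + 28^(1/3)*3^(2/3)*(147 + sqrt(26985))^(1/3))/56) + C3*exp(y*(-8*3^(2/3)*98^(1/3)/(147 + sqrt(26985))^(1/3) + 84^(1/3)*(147 + sqrt(26985))^(1/3))/28) - 32/45


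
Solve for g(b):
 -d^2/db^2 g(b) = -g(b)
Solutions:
 g(b) = C1*exp(-b) + C2*exp(b)


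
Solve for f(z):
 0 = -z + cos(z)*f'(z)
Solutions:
 f(z) = C1 + Integral(z/cos(z), z)


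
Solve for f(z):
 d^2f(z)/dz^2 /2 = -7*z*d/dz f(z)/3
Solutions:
 f(z) = C1 + C2*erf(sqrt(21)*z/3)


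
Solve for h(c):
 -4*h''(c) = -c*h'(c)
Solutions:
 h(c) = C1 + C2*erfi(sqrt(2)*c/4)


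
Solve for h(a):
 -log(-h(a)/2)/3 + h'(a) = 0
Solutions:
 -3*Integral(1/(log(-_y) - log(2)), (_y, h(a))) = C1 - a


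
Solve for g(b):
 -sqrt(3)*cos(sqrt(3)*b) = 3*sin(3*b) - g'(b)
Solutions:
 g(b) = C1 + sin(sqrt(3)*b) - cos(3*b)


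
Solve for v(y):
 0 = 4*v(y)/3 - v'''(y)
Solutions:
 v(y) = C3*exp(6^(2/3)*y/3) + (C1*sin(2^(2/3)*3^(1/6)*y/2) + C2*cos(2^(2/3)*3^(1/6)*y/2))*exp(-6^(2/3)*y/6)


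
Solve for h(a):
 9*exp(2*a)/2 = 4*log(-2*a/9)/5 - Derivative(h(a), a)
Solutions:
 h(a) = C1 + 4*a*log(-a)/5 + 4*a*(-2*log(3) - 1 + log(2))/5 - 9*exp(2*a)/4


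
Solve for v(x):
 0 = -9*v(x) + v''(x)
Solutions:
 v(x) = C1*exp(-3*x) + C2*exp(3*x)


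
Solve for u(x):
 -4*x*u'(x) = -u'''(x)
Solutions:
 u(x) = C1 + Integral(C2*airyai(2^(2/3)*x) + C3*airybi(2^(2/3)*x), x)


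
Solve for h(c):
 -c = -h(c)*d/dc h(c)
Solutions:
 h(c) = -sqrt(C1 + c^2)
 h(c) = sqrt(C1 + c^2)


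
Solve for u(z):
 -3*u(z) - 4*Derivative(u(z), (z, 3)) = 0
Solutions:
 u(z) = C3*exp(-6^(1/3)*z/2) + (C1*sin(2^(1/3)*3^(5/6)*z/4) + C2*cos(2^(1/3)*3^(5/6)*z/4))*exp(6^(1/3)*z/4)


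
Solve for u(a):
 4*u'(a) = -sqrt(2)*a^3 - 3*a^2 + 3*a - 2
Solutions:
 u(a) = C1 - sqrt(2)*a^4/16 - a^3/4 + 3*a^2/8 - a/2


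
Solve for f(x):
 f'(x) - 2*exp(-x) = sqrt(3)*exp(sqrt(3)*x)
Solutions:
 f(x) = C1 + exp(sqrt(3)*x) - 2*exp(-x)


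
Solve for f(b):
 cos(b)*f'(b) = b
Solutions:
 f(b) = C1 + Integral(b/cos(b), b)


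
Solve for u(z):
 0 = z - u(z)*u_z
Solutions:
 u(z) = -sqrt(C1 + z^2)
 u(z) = sqrt(C1 + z^2)


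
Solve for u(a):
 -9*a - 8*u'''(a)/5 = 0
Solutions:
 u(a) = C1 + C2*a + C3*a^2 - 15*a^4/64


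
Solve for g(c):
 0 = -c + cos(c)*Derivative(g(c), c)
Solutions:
 g(c) = C1 + Integral(c/cos(c), c)


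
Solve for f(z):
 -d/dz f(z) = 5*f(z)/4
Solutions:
 f(z) = C1*exp(-5*z/4)


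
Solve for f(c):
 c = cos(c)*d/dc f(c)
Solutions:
 f(c) = C1 + Integral(c/cos(c), c)


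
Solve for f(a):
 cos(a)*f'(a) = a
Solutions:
 f(a) = C1 + Integral(a/cos(a), a)


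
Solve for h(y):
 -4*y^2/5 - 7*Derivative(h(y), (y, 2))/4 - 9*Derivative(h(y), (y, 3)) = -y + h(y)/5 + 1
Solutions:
 h(y) = C1*exp(y*(-70 + 245*5^(1/3)/(216*sqrt(110121) + 71699)^(1/3) + 5^(2/3)*(216*sqrt(110121) + 71699)^(1/3))/1080)*sin(sqrt(3)*5^(1/3)*y*(-5^(1/3)*(216*sqrt(110121) + 71699)^(1/3) + 245/(216*sqrt(110121) + 71699)^(1/3))/1080) + C2*exp(y*(-70 + 245*5^(1/3)/(216*sqrt(110121) + 71699)^(1/3) + 5^(2/3)*(216*sqrt(110121) + 71699)^(1/3))/1080)*cos(sqrt(3)*5^(1/3)*y*(-5^(1/3)*(216*sqrt(110121) + 71699)^(1/3) + 245/(216*sqrt(110121) + 71699)^(1/3))/1080) + C3*exp(-y*(245*5^(1/3)/(216*sqrt(110121) + 71699)^(1/3) + 35 + 5^(2/3)*(216*sqrt(110121) + 71699)^(1/3))/540) - 4*y^2 + 5*y + 65


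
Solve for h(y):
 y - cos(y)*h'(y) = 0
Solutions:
 h(y) = C1 + Integral(y/cos(y), y)


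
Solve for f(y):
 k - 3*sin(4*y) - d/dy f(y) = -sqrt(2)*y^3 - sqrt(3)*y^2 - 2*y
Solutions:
 f(y) = C1 + k*y + sqrt(2)*y^4/4 + sqrt(3)*y^3/3 + y^2 + 3*cos(4*y)/4


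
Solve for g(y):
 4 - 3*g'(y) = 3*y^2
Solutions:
 g(y) = C1 - y^3/3 + 4*y/3


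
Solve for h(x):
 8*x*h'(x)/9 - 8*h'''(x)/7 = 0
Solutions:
 h(x) = C1 + Integral(C2*airyai(21^(1/3)*x/3) + C3*airybi(21^(1/3)*x/3), x)


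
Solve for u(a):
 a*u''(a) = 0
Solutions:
 u(a) = C1 + C2*a


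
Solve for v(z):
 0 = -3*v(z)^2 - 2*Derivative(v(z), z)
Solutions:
 v(z) = 2/(C1 + 3*z)


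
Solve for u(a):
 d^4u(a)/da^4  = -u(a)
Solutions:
 u(a) = (C1*sin(sqrt(2)*a/2) + C2*cos(sqrt(2)*a/2))*exp(-sqrt(2)*a/2) + (C3*sin(sqrt(2)*a/2) + C4*cos(sqrt(2)*a/2))*exp(sqrt(2)*a/2)


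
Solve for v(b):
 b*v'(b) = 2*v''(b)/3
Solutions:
 v(b) = C1 + C2*erfi(sqrt(3)*b/2)


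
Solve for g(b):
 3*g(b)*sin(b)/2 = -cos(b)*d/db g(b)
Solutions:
 g(b) = C1*cos(b)^(3/2)


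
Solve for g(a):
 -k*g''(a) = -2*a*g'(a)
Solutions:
 g(a) = C1 + C2*erf(a*sqrt(-1/k))/sqrt(-1/k)


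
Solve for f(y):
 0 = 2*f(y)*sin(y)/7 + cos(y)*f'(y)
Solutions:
 f(y) = C1*cos(y)^(2/7)


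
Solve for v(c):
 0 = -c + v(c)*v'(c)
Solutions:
 v(c) = -sqrt(C1 + c^2)
 v(c) = sqrt(C1 + c^2)


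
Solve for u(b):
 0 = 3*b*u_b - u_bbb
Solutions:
 u(b) = C1 + Integral(C2*airyai(3^(1/3)*b) + C3*airybi(3^(1/3)*b), b)


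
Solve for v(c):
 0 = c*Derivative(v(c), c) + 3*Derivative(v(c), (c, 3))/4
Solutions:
 v(c) = C1 + Integral(C2*airyai(-6^(2/3)*c/3) + C3*airybi(-6^(2/3)*c/3), c)


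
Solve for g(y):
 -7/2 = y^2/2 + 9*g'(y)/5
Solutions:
 g(y) = C1 - 5*y^3/54 - 35*y/18


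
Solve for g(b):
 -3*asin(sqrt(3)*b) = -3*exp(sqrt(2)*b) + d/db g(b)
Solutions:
 g(b) = C1 - 3*b*asin(sqrt(3)*b) - sqrt(3)*sqrt(1 - 3*b^2) + 3*sqrt(2)*exp(sqrt(2)*b)/2


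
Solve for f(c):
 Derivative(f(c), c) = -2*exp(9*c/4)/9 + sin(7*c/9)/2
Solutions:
 f(c) = C1 - 8*exp(9*c/4)/81 - 9*cos(7*c/9)/14


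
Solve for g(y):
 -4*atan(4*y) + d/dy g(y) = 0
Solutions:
 g(y) = C1 + 4*y*atan(4*y) - log(16*y^2 + 1)/2


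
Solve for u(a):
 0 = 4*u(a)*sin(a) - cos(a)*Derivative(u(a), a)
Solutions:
 u(a) = C1/cos(a)^4


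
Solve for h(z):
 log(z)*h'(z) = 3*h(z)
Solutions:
 h(z) = C1*exp(3*li(z))


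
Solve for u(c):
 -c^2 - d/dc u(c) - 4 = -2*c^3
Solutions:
 u(c) = C1 + c^4/2 - c^3/3 - 4*c


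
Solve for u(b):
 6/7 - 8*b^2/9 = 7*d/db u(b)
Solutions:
 u(b) = C1 - 8*b^3/189 + 6*b/49


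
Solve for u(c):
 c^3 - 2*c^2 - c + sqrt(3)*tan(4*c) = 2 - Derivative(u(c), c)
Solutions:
 u(c) = C1 - c^4/4 + 2*c^3/3 + c^2/2 + 2*c + sqrt(3)*log(cos(4*c))/4


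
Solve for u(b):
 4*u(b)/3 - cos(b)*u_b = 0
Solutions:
 u(b) = C1*(sin(b) + 1)^(2/3)/(sin(b) - 1)^(2/3)


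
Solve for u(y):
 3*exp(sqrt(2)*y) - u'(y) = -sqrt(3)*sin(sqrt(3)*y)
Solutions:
 u(y) = C1 + 3*sqrt(2)*exp(sqrt(2)*y)/2 - cos(sqrt(3)*y)


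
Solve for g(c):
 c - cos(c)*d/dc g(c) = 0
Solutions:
 g(c) = C1 + Integral(c/cos(c), c)


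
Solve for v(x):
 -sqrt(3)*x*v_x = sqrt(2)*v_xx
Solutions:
 v(x) = C1 + C2*erf(6^(1/4)*x/2)


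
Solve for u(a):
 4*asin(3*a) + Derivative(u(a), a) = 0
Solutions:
 u(a) = C1 - 4*a*asin(3*a) - 4*sqrt(1 - 9*a^2)/3


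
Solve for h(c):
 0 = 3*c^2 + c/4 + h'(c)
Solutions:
 h(c) = C1 - c^3 - c^2/8


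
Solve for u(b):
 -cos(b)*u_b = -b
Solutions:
 u(b) = C1 + Integral(b/cos(b), b)


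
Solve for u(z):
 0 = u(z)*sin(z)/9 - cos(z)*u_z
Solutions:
 u(z) = C1/cos(z)^(1/9)


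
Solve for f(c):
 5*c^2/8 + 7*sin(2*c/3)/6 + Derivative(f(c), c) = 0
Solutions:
 f(c) = C1 - 5*c^3/24 + 7*cos(2*c/3)/4


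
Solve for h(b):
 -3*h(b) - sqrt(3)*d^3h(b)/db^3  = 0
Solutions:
 h(b) = C3*exp(-3^(1/6)*b) + (C1*sin(3^(2/3)*b/2) + C2*cos(3^(2/3)*b/2))*exp(3^(1/6)*b/2)


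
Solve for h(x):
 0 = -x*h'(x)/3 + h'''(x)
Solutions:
 h(x) = C1 + Integral(C2*airyai(3^(2/3)*x/3) + C3*airybi(3^(2/3)*x/3), x)


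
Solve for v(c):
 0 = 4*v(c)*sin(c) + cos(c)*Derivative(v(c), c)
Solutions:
 v(c) = C1*cos(c)^4


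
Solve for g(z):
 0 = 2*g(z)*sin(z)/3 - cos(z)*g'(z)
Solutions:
 g(z) = C1/cos(z)^(2/3)


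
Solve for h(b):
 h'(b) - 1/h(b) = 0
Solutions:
 h(b) = -sqrt(C1 + 2*b)
 h(b) = sqrt(C1 + 2*b)


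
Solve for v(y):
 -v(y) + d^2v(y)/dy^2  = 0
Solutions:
 v(y) = C1*exp(-y) + C2*exp(y)


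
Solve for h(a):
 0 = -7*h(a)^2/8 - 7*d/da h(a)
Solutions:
 h(a) = 8/(C1 + a)


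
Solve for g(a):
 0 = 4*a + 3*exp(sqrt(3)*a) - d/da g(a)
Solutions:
 g(a) = C1 + 2*a^2 + sqrt(3)*exp(sqrt(3)*a)


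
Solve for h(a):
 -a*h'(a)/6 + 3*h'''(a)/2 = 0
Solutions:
 h(a) = C1 + Integral(C2*airyai(3^(1/3)*a/3) + C3*airybi(3^(1/3)*a/3), a)


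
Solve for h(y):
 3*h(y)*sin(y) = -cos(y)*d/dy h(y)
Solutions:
 h(y) = C1*cos(y)^3


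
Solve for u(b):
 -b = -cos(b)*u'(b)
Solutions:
 u(b) = C1 + Integral(b/cos(b), b)


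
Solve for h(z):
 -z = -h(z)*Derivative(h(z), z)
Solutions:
 h(z) = -sqrt(C1 + z^2)
 h(z) = sqrt(C1 + z^2)


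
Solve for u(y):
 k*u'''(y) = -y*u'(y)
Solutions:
 u(y) = C1 + Integral(C2*airyai(y*(-1/k)^(1/3)) + C3*airybi(y*(-1/k)^(1/3)), y)


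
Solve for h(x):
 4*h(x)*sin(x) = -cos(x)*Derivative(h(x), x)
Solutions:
 h(x) = C1*cos(x)^4


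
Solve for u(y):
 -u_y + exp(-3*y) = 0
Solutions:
 u(y) = C1 - exp(-3*y)/3


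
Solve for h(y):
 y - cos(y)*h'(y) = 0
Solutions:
 h(y) = C1 + Integral(y/cos(y), y)


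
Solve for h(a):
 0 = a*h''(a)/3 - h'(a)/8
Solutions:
 h(a) = C1 + C2*a^(11/8)


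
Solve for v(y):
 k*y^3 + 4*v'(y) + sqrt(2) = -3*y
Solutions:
 v(y) = C1 - k*y^4/16 - 3*y^2/8 - sqrt(2)*y/4


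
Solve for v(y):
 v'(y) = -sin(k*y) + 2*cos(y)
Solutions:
 v(y) = C1 + 2*sin(y) + cos(k*y)/k


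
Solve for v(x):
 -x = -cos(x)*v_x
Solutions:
 v(x) = C1 + Integral(x/cos(x), x)


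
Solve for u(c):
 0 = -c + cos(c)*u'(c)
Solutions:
 u(c) = C1 + Integral(c/cos(c), c)


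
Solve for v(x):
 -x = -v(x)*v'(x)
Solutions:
 v(x) = -sqrt(C1 + x^2)
 v(x) = sqrt(C1 + x^2)


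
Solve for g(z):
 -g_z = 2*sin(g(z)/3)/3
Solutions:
 2*z/3 + 3*log(cos(g(z)/3) - 1)/2 - 3*log(cos(g(z)/3) + 1)/2 = C1


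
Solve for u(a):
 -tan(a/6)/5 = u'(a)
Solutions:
 u(a) = C1 + 6*log(cos(a/6))/5


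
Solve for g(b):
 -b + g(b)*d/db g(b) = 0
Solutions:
 g(b) = -sqrt(C1 + b^2)
 g(b) = sqrt(C1 + b^2)


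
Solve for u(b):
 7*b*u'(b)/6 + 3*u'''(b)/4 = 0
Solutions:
 u(b) = C1 + Integral(C2*airyai(-42^(1/3)*b/3) + C3*airybi(-42^(1/3)*b/3), b)


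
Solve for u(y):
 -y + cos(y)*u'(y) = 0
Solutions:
 u(y) = C1 + Integral(y/cos(y), y)


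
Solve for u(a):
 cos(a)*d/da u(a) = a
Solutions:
 u(a) = C1 + Integral(a/cos(a), a)


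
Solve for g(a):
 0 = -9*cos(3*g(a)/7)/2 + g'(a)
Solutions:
 -9*a/2 - 7*log(sin(3*g(a)/7) - 1)/6 + 7*log(sin(3*g(a)/7) + 1)/6 = C1


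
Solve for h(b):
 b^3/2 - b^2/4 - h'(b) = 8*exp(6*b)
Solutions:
 h(b) = C1 + b^4/8 - b^3/12 - 4*exp(6*b)/3


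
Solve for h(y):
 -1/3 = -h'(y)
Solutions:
 h(y) = C1 + y/3


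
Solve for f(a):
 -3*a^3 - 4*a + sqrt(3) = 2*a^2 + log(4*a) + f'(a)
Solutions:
 f(a) = C1 - 3*a^4/4 - 2*a^3/3 - 2*a^2 - a*log(a) - a*log(4) + a + sqrt(3)*a


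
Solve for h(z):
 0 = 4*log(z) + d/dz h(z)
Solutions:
 h(z) = C1 - 4*z*log(z) + 4*z


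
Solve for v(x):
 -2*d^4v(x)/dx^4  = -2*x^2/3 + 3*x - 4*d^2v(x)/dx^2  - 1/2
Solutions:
 v(x) = C1 + C2*x + C3*exp(-sqrt(2)*x) + C4*exp(sqrt(2)*x) - x^4/72 + x^3/8 - 7*x^2/48


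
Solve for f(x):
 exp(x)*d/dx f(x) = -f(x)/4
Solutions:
 f(x) = C1*exp(exp(-x)/4)


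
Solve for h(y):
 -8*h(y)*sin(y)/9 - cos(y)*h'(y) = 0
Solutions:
 h(y) = C1*cos(y)^(8/9)


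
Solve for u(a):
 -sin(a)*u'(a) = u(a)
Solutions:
 u(a) = C1*sqrt(cos(a) + 1)/sqrt(cos(a) - 1)


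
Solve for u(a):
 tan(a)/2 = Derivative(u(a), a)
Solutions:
 u(a) = C1 - log(cos(a))/2


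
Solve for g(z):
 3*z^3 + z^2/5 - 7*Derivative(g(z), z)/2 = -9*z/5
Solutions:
 g(z) = C1 + 3*z^4/14 + 2*z^3/105 + 9*z^2/35


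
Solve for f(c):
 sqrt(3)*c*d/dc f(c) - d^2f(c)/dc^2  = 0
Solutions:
 f(c) = C1 + C2*erfi(sqrt(2)*3^(1/4)*c/2)


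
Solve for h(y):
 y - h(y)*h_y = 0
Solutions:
 h(y) = -sqrt(C1 + y^2)
 h(y) = sqrt(C1 + y^2)


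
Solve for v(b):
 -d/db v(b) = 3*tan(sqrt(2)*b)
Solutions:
 v(b) = C1 + 3*sqrt(2)*log(cos(sqrt(2)*b))/2


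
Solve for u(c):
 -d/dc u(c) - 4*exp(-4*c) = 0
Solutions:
 u(c) = C1 + exp(-4*c)


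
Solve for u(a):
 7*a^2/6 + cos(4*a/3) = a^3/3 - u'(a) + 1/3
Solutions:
 u(a) = C1 + a^4/12 - 7*a^3/18 + a/3 - 3*sin(4*a/3)/4


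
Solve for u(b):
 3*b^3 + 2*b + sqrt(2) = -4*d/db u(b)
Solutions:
 u(b) = C1 - 3*b^4/16 - b^2/4 - sqrt(2)*b/4


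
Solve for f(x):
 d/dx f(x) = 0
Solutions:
 f(x) = C1


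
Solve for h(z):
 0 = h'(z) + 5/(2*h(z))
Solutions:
 h(z) = -sqrt(C1 - 5*z)
 h(z) = sqrt(C1 - 5*z)


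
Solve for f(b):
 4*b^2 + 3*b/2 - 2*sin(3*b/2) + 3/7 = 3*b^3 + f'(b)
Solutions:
 f(b) = C1 - 3*b^4/4 + 4*b^3/3 + 3*b^2/4 + 3*b/7 + 4*cos(3*b/2)/3


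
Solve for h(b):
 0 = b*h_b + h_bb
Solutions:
 h(b) = C1 + C2*erf(sqrt(2)*b/2)


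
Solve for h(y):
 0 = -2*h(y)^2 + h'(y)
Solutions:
 h(y) = -1/(C1 + 2*y)


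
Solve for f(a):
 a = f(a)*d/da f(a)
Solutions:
 f(a) = -sqrt(C1 + a^2)
 f(a) = sqrt(C1 + a^2)


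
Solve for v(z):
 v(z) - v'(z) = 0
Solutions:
 v(z) = C1*exp(z)


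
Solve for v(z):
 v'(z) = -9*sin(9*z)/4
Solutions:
 v(z) = C1 + cos(9*z)/4


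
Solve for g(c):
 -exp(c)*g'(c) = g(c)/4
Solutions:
 g(c) = C1*exp(exp(-c)/4)


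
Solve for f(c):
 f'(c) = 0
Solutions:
 f(c) = C1


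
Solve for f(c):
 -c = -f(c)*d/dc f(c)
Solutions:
 f(c) = -sqrt(C1 + c^2)
 f(c) = sqrt(C1 + c^2)


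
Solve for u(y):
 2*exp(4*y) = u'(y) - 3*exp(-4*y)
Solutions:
 u(y) = C1 + exp(4*y)/2 - 3*exp(-4*y)/4


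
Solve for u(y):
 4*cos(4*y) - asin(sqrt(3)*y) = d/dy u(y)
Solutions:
 u(y) = C1 - y*asin(sqrt(3)*y) - sqrt(3)*sqrt(1 - 3*y^2)/3 + sin(4*y)


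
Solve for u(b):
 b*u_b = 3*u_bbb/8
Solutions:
 u(b) = C1 + Integral(C2*airyai(2*3^(2/3)*b/3) + C3*airybi(2*3^(2/3)*b/3), b)


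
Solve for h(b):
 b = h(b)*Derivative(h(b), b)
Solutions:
 h(b) = -sqrt(C1 + b^2)
 h(b) = sqrt(C1 + b^2)


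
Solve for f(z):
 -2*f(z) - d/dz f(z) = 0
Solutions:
 f(z) = C1*exp(-2*z)


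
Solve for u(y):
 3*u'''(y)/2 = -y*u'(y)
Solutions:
 u(y) = C1 + Integral(C2*airyai(-2^(1/3)*3^(2/3)*y/3) + C3*airybi(-2^(1/3)*3^(2/3)*y/3), y)


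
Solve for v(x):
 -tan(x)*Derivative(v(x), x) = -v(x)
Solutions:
 v(x) = C1*sin(x)


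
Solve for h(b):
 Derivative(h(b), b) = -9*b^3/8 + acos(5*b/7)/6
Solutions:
 h(b) = C1 - 9*b^4/32 + b*acos(5*b/7)/6 - sqrt(49 - 25*b^2)/30


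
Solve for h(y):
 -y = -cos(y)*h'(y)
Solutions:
 h(y) = C1 + Integral(y/cos(y), y)


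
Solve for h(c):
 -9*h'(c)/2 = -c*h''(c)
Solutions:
 h(c) = C1 + C2*c^(11/2)


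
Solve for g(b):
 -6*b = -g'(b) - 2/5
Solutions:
 g(b) = C1 + 3*b^2 - 2*b/5


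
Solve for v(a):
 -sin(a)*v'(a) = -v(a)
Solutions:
 v(a) = C1*sqrt(cos(a) - 1)/sqrt(cos(a) + 1)


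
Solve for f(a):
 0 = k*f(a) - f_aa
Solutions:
 f(a) = C1*exp(-a*sqrt(k)) + C2*exp(a*sqrt(k))


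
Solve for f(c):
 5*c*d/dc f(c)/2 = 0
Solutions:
 f(c) = C1


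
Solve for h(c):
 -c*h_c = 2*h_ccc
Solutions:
 h(c) = C1 + Integral(C2*airyai(-2^(2/3)*c/2) + C3*airybi(-2^(2/3)*c/2), c)


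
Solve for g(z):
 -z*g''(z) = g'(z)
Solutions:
 g(z) = C1 + C2*log(z)


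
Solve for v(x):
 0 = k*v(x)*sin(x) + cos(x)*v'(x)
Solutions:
 v(x) = C1*exp(k*log(cos(x)))


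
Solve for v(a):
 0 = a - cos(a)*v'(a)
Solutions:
 v(a) = C1 + Integral(a/cos(a), a)


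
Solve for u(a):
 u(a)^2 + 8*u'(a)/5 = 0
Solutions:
 u(a) = 8/(C1 + 5*a)


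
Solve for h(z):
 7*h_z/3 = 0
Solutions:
 h(z) = C1


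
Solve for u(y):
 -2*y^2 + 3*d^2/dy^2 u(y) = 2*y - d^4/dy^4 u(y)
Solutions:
 u(y) = C1 + C2*y + C3*sin(sqrt(3)*y) + C4*cos(sqrt(3)*y) + y^4/18 + y^3/9 - 2*y^2/9


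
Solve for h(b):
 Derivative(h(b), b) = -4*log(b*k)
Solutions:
 h(b) = C1 - 4*b*log(b*k) + 4*b


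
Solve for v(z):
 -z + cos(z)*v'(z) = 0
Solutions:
 v(z) = C1 + Integral(z/cos(z), z)


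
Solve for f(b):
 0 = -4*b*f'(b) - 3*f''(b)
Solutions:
 f(b) = C1 + C2*erf(sqrt(6)*b/3)


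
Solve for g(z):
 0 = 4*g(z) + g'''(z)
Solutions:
 g(z) = C3*exp(-2^(2/3)*z) + (C1*sin(2^(2/3)*sqrt(3)*z/2) + C2*cos(2^(2/3)*sqrt(3)*z/2))*exp(2^(2/3)*z/2)


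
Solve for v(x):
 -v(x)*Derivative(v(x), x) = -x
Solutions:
 v(x) = -sqrt(C1 + x^2)
 v(x) = sqrt(C1 + x^2)


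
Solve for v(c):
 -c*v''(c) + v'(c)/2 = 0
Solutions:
 v(c) = C1 + C2*c^(3/2)


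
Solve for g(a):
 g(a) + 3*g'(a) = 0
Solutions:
 g(a) = C1*exp(-a/3)


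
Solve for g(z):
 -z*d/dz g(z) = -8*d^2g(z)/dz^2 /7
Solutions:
 g(z) = C1 + C2*erfi(sqrt(7)*z/4)


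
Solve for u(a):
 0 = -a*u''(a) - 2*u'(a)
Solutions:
 u(a) = C1 + C2/a


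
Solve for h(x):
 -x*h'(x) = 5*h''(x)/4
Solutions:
 h(x) = C1 + C2*erf(sqrt(10)*x/5)


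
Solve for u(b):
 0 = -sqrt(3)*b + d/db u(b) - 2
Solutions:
 u(b) = C1 + sqrt(3)*b^2/2 + 2*b


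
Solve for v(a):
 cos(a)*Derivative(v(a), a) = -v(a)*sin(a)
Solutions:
 v(a) = C1*cos(a)


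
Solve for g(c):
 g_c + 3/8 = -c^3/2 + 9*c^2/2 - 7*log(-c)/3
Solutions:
 g(c) = C1 - c^4/8 + 3*c^3/2 - 7*c*log(-c)/3 + 47*c/24


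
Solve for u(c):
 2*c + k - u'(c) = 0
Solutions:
 u(c) = C1 + c^2 + c*k


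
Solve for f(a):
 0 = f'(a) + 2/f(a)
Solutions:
 f(a) = -sqrt(C1 - 4*a)
 f(a) = sqrt(C1 - 4*a)


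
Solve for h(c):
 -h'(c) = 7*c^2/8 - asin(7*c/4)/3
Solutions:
 h(c) = C1 - 7*c^3/24 + c*asin(7*c/4)/3 + sqrt(16 - 49*c^2)/21


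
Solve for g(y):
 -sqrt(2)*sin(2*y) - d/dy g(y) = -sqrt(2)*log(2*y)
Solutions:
 g(y) = C1 + sqrt(2)*y*(log(y) - 1) + sqrt(2)*y*log(2) + sqrt(2)*cos(2*y)/2


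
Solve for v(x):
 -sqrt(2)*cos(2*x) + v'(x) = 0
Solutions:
 v(x) = C1 + sqrt(2)*sin(2*x)/2


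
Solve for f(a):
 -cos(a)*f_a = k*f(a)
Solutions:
 f(a) = C1*exp(k*(log(sin(a) - 1) - log(sin(a) + 1))/2)


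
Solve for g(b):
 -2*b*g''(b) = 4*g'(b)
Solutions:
 g(b) = C1 + C2/b


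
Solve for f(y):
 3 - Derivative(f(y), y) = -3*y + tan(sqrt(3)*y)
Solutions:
 f(y) = C1 + 3*y^2/2 + 3*y + sqrt(3)*log(cos(sqrt(3)*y))/3


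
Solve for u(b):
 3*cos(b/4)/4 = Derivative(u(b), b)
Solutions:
 u(b) = C1 + 3*sin(b/4)


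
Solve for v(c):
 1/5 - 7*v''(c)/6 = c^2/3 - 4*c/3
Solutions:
 v(c) = C1 + C2*c - c^4/42 + 4*c^3/21 + 3*c^2/35


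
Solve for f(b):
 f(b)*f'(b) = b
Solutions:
 f(b) = -sqrt(C1 + b^2)
 f(b) = sqrt(C1 + b^2)


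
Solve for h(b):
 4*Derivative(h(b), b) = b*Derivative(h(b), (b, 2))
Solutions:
 h(b) = C1 + C2*b^5


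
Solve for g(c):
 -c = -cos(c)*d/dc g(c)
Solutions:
 g(c) = C1 + Integral(c/cos(c), c)


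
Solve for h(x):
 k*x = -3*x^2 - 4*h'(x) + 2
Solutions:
 h(x) = C1 - k*x^2/8 - x^3/4 + x/2


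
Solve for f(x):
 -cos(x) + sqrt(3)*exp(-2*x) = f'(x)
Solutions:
 f(x) = C1 - sin(x) - sqrt(3)*exp(-2*x)/2


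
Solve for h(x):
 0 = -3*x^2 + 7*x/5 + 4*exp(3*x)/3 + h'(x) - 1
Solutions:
 h(x) = C1 + x^3 - 7*x^2/10 + x - 4*exp(3*x)/9


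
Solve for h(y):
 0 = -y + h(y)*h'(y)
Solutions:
 h(y) = -sqrt(C1 + y^2)
 h(y) = sqrt(C1 + y^2)


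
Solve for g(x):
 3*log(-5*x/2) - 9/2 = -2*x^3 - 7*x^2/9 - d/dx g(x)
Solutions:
 g(x) = C1 - x^4/2 - 7*x^3/27 - 3*x*log(-x) + x*(-3*log(5) + 3*log(2) + 15/2)


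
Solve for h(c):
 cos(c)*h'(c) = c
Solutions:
 h(c) = C1 + Integral(c/cos(c), c)


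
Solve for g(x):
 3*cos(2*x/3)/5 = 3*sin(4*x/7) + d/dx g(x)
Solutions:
 g(x) = C1 + 9*sin(2*x/3)/10 + 21*cos(4*x/7)/4


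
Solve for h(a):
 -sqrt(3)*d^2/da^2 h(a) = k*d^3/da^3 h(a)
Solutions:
 h(a) = C1 + C2*a + C3*exp(-sqrt(3)*a/k)


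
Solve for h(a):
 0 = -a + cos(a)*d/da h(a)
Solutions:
 h(a) = C1 + Integral(a/cos(a), a)


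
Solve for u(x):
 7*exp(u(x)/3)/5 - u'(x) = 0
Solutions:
 u(x) = 3*log(-1/(C1 + 7*x)) + 3*log(15)


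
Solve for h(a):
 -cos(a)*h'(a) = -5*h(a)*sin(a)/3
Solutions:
 h(a) = C1/cos(a)^(5/3)


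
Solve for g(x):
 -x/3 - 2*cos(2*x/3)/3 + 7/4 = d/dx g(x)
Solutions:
 g(x) = C1 - x^2/6 + 7*x/4 - sin(2*x/3)


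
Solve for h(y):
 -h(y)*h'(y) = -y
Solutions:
 h(y) = -sqrt(C1 + y^2)
 h(y) = sqrt(C1 + y^2)


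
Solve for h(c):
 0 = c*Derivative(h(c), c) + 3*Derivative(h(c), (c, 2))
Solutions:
 h(c) = C1 + C2*erf(sqrt(6)*c/6)


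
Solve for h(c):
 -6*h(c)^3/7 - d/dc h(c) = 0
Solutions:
 h(c) = -sqrt(14)*sqrt(-1/(C1 - 6*c))/2
 h(c) = sqrt(14)*sqrt(-1/(C1 - 6*c))/2


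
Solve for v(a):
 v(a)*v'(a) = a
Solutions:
 v(a) = -sqrt(C1 + a^2)
 v(a) = sqrt(C1 + a^2)


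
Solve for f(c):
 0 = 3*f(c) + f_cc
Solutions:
 f(c) = C1*sin(sqrt(3)*c) + C2*cos(sqrt(3)*c)


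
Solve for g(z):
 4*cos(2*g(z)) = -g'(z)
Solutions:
 g(z) = -asin((C1 + exp(16*z))/(C1 - exp(16*z)))/2 + pi/2
 g(z) = asin((C1 + exp(16*z))/(C1 - exp(16*z)))/2


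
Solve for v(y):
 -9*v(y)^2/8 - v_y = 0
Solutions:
 v(y) = 8/(C1 + 9*y)


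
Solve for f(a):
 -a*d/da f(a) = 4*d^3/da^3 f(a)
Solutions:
 f(a) = C1 + Integral(C2*airyai(-2^(1/3)*a/2) + C3*airybi(-2^(1/3)*a/2), a)


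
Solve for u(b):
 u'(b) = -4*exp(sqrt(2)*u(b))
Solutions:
 u(b) = sqrt(2)*(2*log(1/(C1 + 4*b)) - log(2))/4


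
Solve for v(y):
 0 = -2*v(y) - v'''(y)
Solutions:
 v(y) = C3*exp(-2^(1/3)*y) + (C1*sin(2^(1/3)*sqrt(3)*y/2) + C2*cos(2^(1/3)*sqrt(3)*y/2))*exp(2^(1/3)*y/2)


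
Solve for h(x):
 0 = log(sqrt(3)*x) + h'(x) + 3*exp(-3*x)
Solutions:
 h(x) = C1 - x*log(x) + x*(1 - log(3)/2) + exp(-3*x)


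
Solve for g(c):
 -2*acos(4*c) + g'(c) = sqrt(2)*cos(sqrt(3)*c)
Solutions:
 g(c) = C1 + 2*c*acos(4*c) - sqrt(1 - 16*c^2)/2 + sqrt(6)*sin(sqrt(3)*c)/3
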